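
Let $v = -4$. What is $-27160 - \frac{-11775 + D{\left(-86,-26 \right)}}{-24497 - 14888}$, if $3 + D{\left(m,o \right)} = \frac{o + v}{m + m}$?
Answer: $- \frac{91994920493}{3387110} \approx -27160.0$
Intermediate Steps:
$D{\left(m,o \right)} = -3 + \frac{-4 + o}{2 m}$ ($D{\left(m,o \right)} = -3 + \frac{o - 4}{m + m} = -3 + \frac{-4 + o}{2 m}$)
$-27160 - \frac{-11775 + D{\left(-86,-26 \right)}}{-24497 - 14888} = -27160 - \frac{-11775 + \frac{-4 - 26 - -516}{2 \left(-86\right)}}{-24497 - 14888} = -27160 - \frac{-11775 + \frac{1}{2} \left(- \frac{1}{86}\right) \left(-4 - 26 + 516\right)}{-39385} = -27160 - \left(-11775 + \frac{1}{2} \left(- \frac{1}{86}\right) 486\right) \left(- \frac{1}{39385}\right) = -27160 - \left(-11775 - \frac{243}{86}\right) \left(- \frac{1}{39385}\right) = -27160 - \left(- \frac{1012893}{86}\right) \left(- \frac{1}{39385}\right) = -27160 - \frac{1012893}{3387110} = - \frac{91994920493}{3387110}$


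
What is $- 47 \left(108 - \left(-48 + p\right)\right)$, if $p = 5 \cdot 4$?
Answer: $-6392$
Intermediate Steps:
$p = 20$
$- 47 \left(108 - \left(-48 + p\right)\right) = - 47 \left(108 + \left(48 - 20\right)\right) = - 47 \left(108 + 28\right) = \left(-47\right) 136 = -6392$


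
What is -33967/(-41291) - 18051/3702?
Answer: -206532669/50953094 ≈ -4.0534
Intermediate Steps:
-33967/(-41291) - 18051/3702 = -33967*(-1/41291) - 18051*1/3702 = 33967/41291 - 6017/1234 = -206532669/50953094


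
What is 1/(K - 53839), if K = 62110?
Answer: 1/8271 ≈ 0.00012090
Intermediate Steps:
1/(K - 53839) = 1/(62110 - 53839) = 1/8271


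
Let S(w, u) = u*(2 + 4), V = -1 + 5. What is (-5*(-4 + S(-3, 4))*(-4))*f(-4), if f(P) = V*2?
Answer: 3200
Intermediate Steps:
V = 4
S(w, u) = 6*u (S(w, u) = u*6 = 6*u)
f(P) = 8 (f(P) = 4*2 = 8)
(-5*(-4 + S(-3, 4))*(-4))*f(-4) = (-5*(-4 + 6*4)*(-4))*8 = (-5*(-4 + 24)*(-4))*8 = (-5*20*(-4))*8 = -100*(-4)*8 = 400*8 = 3200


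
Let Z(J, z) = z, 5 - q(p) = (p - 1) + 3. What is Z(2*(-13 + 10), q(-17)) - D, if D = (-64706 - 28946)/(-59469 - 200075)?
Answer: 1274307/64886 ≈ 19.639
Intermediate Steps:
q(p) = 3 - p (q(p) = 5 - ((p - 1) + 3) = 5 - ((-1 + p) + 3) = 5 - (2 + p) = 5 + (-2 - p) = 3 - p)
D = 23413/64886 (D = -93652/(-259544) = -93652*(-1/259544) = 23413/64886 ≈ 0.36083)
Z(2*(-13 + 10), q(-17)) - D = (3 - 1*(-17)) - 1*23413/64886 = (3 + 17) - 23413/64886 = 20 - 23413/64886 = 1274307/64886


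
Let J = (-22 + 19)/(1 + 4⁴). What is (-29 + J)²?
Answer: 55591936/66049 ≈ 841.68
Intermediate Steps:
J = -3/257 (J = -3/(1 + 256) = -3/257 ≈ -0.011673)
(-29 + J)² = (-29 - 3/257)² = (-7456/257)² = 55591936/66049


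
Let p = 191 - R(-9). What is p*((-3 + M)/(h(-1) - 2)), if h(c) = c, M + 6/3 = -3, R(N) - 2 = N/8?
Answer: 507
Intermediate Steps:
R(N) = 2 + N/8
M = -5 (M = -2 - 3 = -5)
p = 1521/8 (p = 191 - (2 + (⅛)*(-9)) = 191 - (2 - 9/8) = 191 - 1*7/8 = 191 - 7/8 = 1521/8 ≈ 190.13)
p*((-3 + M)/(h(-1) - 2)) = 1521*((-3 - 5)/(-1 - 2))/8 = 1521*(-8/(-3))/8 = 1521*(-8*(-⅓))/8 = (1521/8)*(8/3) = 507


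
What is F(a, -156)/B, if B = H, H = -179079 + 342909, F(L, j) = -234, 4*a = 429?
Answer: -39/27305 ≈ -0.0014283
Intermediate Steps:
a = 429/4 (a = (¼)*429 = 429/4 ≈ 107.25)
H = 163830
B = 163830
F(a, -156)/B = -234/163830 = -234*1/163830 = -39/27305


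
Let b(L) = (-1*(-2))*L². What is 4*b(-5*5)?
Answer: 5000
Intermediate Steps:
b(L) = 2*L²
4*b(-5*5) = 4*(2*(-5*5)²) = 4*(2*(-25)²) = 4*(2*625) = 4*1250 = 5000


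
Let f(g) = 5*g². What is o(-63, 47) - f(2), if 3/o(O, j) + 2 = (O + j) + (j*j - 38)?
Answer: -43057/2153 ≈ -19.999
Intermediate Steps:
o(O, j) = 3/(-40 + O + j + j²) (o(O, j) = 3/(-2 + ((O + j) + (j*j - 38))) = 3/(-2 + ((O + j) + (j² - 38))) = 3/(-2 + ((O + j) + (-38 + j²))) = 3/(-2 + (-38 + O + j + j²)) = 3/(-40 + O + j + j²))
o(-63, 47) - f(2) = 3/(-40 - 63 + 47 + 47²) - 5*2² = 3/(-40 - 63 + 47 + 2209) - 5*4 = 3/2153 - 1*20 = 3*(1/2153) - 20 = 3/2153 - 20 = -43057/2153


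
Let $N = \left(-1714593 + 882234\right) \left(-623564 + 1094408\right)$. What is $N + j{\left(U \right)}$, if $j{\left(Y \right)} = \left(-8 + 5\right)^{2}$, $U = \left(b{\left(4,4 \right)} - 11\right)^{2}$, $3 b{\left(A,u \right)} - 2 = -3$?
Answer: $-391911240987$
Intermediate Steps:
$b{\left(A,u \right)} = - \frac{1}{3}$ ($b{\left(A,u \right)} = \frac{2}{3} + \frac{1}{3} \left(-3\right) = \frac{2}{3} - 1 = - \frac{1}{3}$)
$N = -391911240996$ ($N = \left(-832359\right) 470844 = -391911240996$)
$U = \frac{1156}{9}$ ($U = \left(- \frac{1}{3} - 11\right)^{2} = \left(- \frac{34}{3}\right)^{2} = \frac{1156}{9} \approx 128.44$)
$j{\left(Y \right)} = 9$ ($j{\left(Y \right)} = \left(-3\right)^{2} = 9$)
$N + j{\left(U \right)} = -391911240996 + 9 = -391911240987$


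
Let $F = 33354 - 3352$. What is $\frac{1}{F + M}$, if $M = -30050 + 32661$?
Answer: $\frac{1}{32613} \approx 3.0663 \cdot 10^{-5}$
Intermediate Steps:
$M = 2611$
$F = 30002$
$\frac{1}{F + M} = \frac{1}{30002 + 2611} = \frac{1}{32613}$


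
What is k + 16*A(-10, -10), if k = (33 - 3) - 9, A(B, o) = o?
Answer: -139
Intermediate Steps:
k = 21 (k = 30 - 9 = 21)
k + 16*A(-10, -10) = 21 + 16*(-10) = 21 - 160 = -139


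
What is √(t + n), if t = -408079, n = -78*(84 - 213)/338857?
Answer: 47*I*√21211990404193/338857 ≈ 638.81*I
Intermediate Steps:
n = 10062/338857 (n = -78*(-129)*(1/338857) = 10062*(1/338857) = 10062/338857 ≈ 0.029694)
√(t + n) = √(-408079 + 10062/338857) = √(-138280415641/338857) = 47*I*√21211990404193/338857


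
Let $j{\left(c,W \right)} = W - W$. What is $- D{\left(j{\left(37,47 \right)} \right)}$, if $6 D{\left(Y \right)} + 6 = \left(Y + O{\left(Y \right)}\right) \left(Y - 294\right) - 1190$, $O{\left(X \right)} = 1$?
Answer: $\frac{745}{3} \approx 248.33$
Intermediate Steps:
$j{\left(c,W \right)} = 0$
$D{\left(Y \right)} = - \frac{598}{3} + \frac{\left(1 + Y\right) \left(-294 + Y\right)}{6}$ ($D{\left(Y \right)} = -1 + \frac{\left(Y + 1\right) \left(Y - 294\right) - 1190}{6} = -1 + \frac{\left(1 + Y\right) \left(-294 + Y\right) - 1190}{6} = -1 + \frac{-1190 + \left(1 + Y\right) \left(-294 + Y\right)}{6} = -1 + \left(- \frac{595}{3} + \frac{\left(1 + Y\right) \left(-294 + Y\right)}{6}\right) = - \frac{598}{3} + \frac{\left(1 + Y\right) \left(-294 + Y\right)}{6}$)
$- D{\left(j{\left(37,47 \right)} \right)} = - (- \frac{745}{3} - 0 + \frac{0^{2}}{6}) = - (- \frac{745}{3} + 0 + \frac{1}{6} \cdot 0) = - (- \frac{745}{3} + 0 + 0) = \left(-1\right) \left(- \frac{745}{3}\right) = \frac{745}{3}$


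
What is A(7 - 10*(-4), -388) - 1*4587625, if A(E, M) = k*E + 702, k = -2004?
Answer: -4681111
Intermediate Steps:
A(E, M) = 702 - 2004*E (A(E, M) = -2004*E + 702 = 702 - 2004*E)
A(7 - 10*(-4), -388) - 1*4587625 = (702 - 2004*(7 - 10*(-4))) - 1*4587625 = (702 - 2004*(7 + 40)) - 4587625 = (702 - 2004*47) - 4587625 = (702 - 94188) - 4587625 = -93486 - 4587625 = -4681111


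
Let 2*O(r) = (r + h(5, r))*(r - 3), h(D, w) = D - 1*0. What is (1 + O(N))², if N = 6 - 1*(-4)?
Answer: 11449/4 ≈ 2862.3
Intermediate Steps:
h(D, w) = D (h(D, w) = D + 0 = D)
N = 10 (N = 6 + 4 = 10)
O(r) = (-3 + r)*(5 + r)/2 (O(r) = ((r + 5)*(r - 3))/2 = ((5 + r)*(-3 + r))/2 = ((-3 + r)*(5 + r))/2 = (-3 + r)*(5 + r)/2)
(1 + O(N))² = (1 + (-15/2 + 10 + (½)*10²))² = (1 + (-15/2 + 10 + (½)*100))² = (1 + (-15/2 + 10 + 50))² = (1 + 105/2)² = (107/2)² = 11449/4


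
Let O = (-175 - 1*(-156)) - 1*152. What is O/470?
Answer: -171/470 ≈ -0.36383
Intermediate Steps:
O = -171 (O = (-175 + 156) - 152 = -19 - 152 = -171)
O/470 = -171/470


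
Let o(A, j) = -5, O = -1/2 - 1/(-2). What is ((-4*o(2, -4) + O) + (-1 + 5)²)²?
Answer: 1296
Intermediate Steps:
O = 0 (O = -1*½ - 1*(-½) = -½ + ½ = 0)
((-4*o(2, -4) + O) + (-1 + 5)²)² = ((-4*(-5) + 0) + (-1 + 5)²)² = ((20 + 0) + 4²)² = (20 + 16)² = 36² = 1296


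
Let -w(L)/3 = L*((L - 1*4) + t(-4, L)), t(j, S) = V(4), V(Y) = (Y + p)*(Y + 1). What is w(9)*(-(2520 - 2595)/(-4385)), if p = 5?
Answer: 20250/877 ≈ 23.090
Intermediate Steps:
V(Y) = (1 + Y)*(5 + Y) (V(Y) = (Y + 5)*(Y + 1) = (5 + Y)*(1 + Y) = (1 + Y)*(5 + Y))
t(j, S) = 45 (t(j, S) = 5 + 4**2 + 6*4 = 5 + 16 + 24 = 45)
w(L) = -3*L*(41 + L) (w(L) = -3*L*((L - 1*4) + 45) = -3*L*((L - 4) + 45) = -3*L*((-4 + L) + 45) = -3*L*(41 + L))
w(9)*(-(2520 - 2595)/(-4385)) = (-3*9*(41 + 9))*(-(2520 - 2595)/(-4385)) = (-3*9*50)*(-(-75)*(-1)/4385) = -(-1350)*15/877 = -1350*(-15/877) = 20250/877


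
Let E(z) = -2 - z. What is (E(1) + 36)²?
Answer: 1089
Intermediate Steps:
(E(1) + 36)² = ((-2 - 1*1) + 36)² = ((-2 - 1) + 36)² = (-3 + 36)² = 33² = 1089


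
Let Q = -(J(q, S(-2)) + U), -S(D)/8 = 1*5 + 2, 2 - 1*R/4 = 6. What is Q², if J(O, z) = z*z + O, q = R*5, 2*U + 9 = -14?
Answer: 37075921/4 ≈ 9.2690e+6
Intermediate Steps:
R = -16 (R = 8 - 4*6 = 8 - 24 = -16)
S(D) = -56 (S(D) = -8*(1*5 + 2) = -8*(5 + 2) = -8*7 = -56)
U = -23/2 (U = -9/2 + (½)*(-14) = -9/2 - 7 = -23/2 ≈ -11.500)
q = -80 (q = -16*5 = -80)
J(O, z) = O + z² (J(O, z) = z² + O = O + z²)
Q = -6089/2 (Q = -((-80 + (-56)²) - 23/2) = -((-80 + 3136) - 23/2) = -(3056 - 23/2) = -1*6089/2 = -6089/2 ≈ -3044.5)
Q² = (-6089/2)² = 37075921/4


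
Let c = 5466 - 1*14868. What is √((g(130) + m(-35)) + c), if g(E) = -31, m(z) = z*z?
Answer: 12*I*√57 ≈ 90.598*I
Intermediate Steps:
m(z) = z²
c = -9402 (c = 5466 - 14868 = -9402)
√((g(130) + m(-35)) + c) = √((-31 + (-35)²) - 9402) = √((-31 + 1225) - 9402) = √(1194 - 9402) = √(-8208) = 12*I*√57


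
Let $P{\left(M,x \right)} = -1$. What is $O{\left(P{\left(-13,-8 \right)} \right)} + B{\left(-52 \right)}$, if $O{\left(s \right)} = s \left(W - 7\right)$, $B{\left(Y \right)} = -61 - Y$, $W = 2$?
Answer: $-4$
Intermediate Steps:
$O{\left(s \right)} = - 5 s$ ($O{\left(s \right)} = s \left(2 - 7\right) = s \left(-5\right) = - 5 s$)
$O{\left(P{\left(-13,-8 \right)} \right)} + B{\left(-52 \right)} = \left(-5\right) \left(-1\right) - 9 = 5 + \left(-61 + 52\right) = 5 - 9 = -4$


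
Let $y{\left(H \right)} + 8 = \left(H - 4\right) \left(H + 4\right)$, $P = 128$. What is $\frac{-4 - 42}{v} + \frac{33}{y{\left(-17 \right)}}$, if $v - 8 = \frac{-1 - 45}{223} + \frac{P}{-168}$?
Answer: $- \frac{5599908}{872645} \approx -6.4172$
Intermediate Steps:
$y{\left(H \right)} = -8 + \left(-4 + H\right) \left(4 + H\right)$ ($y{\left(H \right)} = -8 + \left(H - 4\right) \left(H + 4\right) = -8 + \left(-4 + H\right) \left(4 + H\right)$)
$v = \frac{32930}{4683}$ ($v = 8 + \left(\frac{-1 - 45}{223} + \frac{128}{-168}\right) = 8 + \left(\left(-1 - 45\right) \frac{1}{223} + 128 \left(- \frac{1}{168}\right)\right) = 8 - \frac{4534}{4683} = \frac{32930}{4683} \approx 7.0318$)
$\frac{-4 - 42}{v} + \frac{33}{y{\left(-17 \right)}} = \frac{-4 - 42}{\frac{32930}{4683}} + \frac{33}{-24 + \left(-17\right)^{2}} = \left(-4 - 42\right) \frac{4683}{32930} + \frac{33}{-24 + 289} = \left(-46\right) \frac{4683}{32930} + \frac{33}{265} = - \frac{107709}{16465} + 33 \cdot \frac{1}{265} = - \frac{107709}{16465} + \frac{33}{265} = - \frac{5599908}{872645}$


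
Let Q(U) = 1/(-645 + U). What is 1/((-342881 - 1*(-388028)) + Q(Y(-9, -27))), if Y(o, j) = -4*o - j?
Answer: 582/26275553 ≈ 2.2150e-5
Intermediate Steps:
Y(o, j) = -j - 4*o
1/((-342881 - 1*(-388028)) + Q(Y(-9, -27))) = 1/((-342881 - 1*(-388028)) + 1/(-645 + (-1*(-27) - 4*(-9)))) = 1/((-342881 + 388028) + 1/(-645 + (27 + 36))) = 1/(45147 + 1/(-645 + 63)) = 1/(45147 + 1/(-582)) = 1/(45147 - 1/582) = 1/(26275553/582) = 582/26275553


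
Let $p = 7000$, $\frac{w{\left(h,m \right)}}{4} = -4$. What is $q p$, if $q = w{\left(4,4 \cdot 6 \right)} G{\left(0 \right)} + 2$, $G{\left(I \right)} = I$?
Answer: $14000$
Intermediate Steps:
$w{\left(h,m \right)} = -16$ ($w{\left(h,m \right)} = 4 \left(-4\right) = -16$)
$q = 2$ ($q = \left(-16\right) 0 + 2 = 0 + 2 = 2$)
$q p = 2 \cdot 7000 = 14000$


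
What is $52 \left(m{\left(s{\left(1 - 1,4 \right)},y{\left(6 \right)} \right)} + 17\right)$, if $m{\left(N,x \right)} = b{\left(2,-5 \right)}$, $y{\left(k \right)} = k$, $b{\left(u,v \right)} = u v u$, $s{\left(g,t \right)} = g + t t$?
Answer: $-156$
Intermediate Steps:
$s{\left(g,t \right)} = g + t^{2}$
$b{\left(u,v \right)} = v u^{2}$
$m{\left(N,x \right)} = -20$ ($m{\left(N,x \right)} = - 5 \cdot 2^{2} = \left(-5\right) 4 = -20$)
$52 \left(m{\left(s{\left(1 - 1,4 \right)},y{\left(6 \right)} \right)} + 17\right) = 52 \left(-20 + 17\right) = 52 \left(-3\right) = -156$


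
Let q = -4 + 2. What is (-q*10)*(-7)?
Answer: -140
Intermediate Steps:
q = -2
(-q*10)*(-7) = (-1*(-2)*10)*(-7) = (2*10)*(-7) = 20*(-7) = -140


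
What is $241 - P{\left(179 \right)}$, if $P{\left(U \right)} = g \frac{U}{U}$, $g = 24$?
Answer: $217$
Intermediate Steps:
$P{\left(U \right)} = 24$ ($P{\left(U \right)} = 24 \frac{U}{U} = 24 \cdot 1 = 24$)
$241 - P{\left(179 \right)} = 241 - 24 = 217$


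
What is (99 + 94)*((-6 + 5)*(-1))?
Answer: 193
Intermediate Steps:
(99 + 94)*((-6 + 5)*(-1)) = 193*(-1*(-1)) = 193*1 = 193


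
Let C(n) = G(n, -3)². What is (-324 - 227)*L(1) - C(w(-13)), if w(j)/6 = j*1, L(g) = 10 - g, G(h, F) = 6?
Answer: -4995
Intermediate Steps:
w(j) = 6*j (w(j) = 6*(j*1) = 6*j)
C(n) = 36 (C(n) = 6² = 36)
(-324 - 227)*L(1) - C(w(-13)) = (-324 - 227)*(10 - 1*1) - 1*36 = -551*(10 - 1) - 36 = -551*9 - 36 = -4959 - 36 = -4995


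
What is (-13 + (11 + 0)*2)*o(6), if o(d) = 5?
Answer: 45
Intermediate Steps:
(-13 + (11 + 0)*2)*o(6) = (-13 + (11 + 0)*2)*5 = (-13 + 11*2)*5 = (-13 + 22)*5 = 9*5 = 45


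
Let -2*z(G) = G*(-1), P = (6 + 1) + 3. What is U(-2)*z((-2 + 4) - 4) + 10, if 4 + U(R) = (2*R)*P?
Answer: 54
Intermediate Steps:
P = 10 (P = 7 + 3 = 10)
z(G) = G/2 (z(G) = -G*(-1)/2 = -(-1)*G/2 = G/2)
U(R) = -4 + 20*R (U(R) = -4 + (2*R)*10 = -4 + 20*R)
U(-2)*z((-2 + 4) - 4) + 10 = (-4 + 20*(-2))*(((-2 + 4) - 4)/2) + 10 = (-4 - 40)*((2 - 4)/2) + 10 = -22*(-2) + 10 = -44*(-1) + 10 = 44 + 10 = 54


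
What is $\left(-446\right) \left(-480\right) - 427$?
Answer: $213653$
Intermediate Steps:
$\left(-446\right) \left(-480\right) - 427 = 214080 - 427 = 213653$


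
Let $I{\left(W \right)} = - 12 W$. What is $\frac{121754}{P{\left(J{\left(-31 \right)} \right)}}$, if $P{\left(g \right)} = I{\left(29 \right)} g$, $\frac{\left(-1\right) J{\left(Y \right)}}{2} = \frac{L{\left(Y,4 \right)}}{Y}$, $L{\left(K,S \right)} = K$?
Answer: $\frac{60877}{348} \approx 174.93$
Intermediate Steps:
$J{\left(Y \right)} = -2$ ($J{\left(Y \right)} = - 2 \frac{Y}{Y} = \left(-2\right) 1 = -2$)
$P{\left(g \right)} = - 348 g$ ($P{\left(g \right)} = \left(-12\right) 29 g = - 348 g$)
$\frac{121754}{P{\left(J{\left(-31 \right)} \right)}} = \frac{121754}{\left(-348\right) \left(-2\right)} = \frac{121754}{696} = 121754 \cdot \frac{1}{696} = \frac{60877}{348}$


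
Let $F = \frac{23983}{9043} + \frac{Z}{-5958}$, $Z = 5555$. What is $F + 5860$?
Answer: $\frac{315818873689}{53878194} \approx 5861.7$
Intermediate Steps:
$F = \frac{92656849}{53878194}$ ($F = \frac{23983}{9043} + \frac{5555}{-5958} = 23983 \cdot \frac{1}{9043} + 5555 \left(- \frac{1}{5958}\right) = \frac{23983}{9043} - \frac{5555}{5958} = \frac{92656849}{53878194} \approx 1.7197$)
$F + 5860 = \frac{92656849}{53878194} + 5860 = \frac{315818873689}{53878194}$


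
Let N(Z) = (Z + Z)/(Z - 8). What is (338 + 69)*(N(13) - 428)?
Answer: -860398/5 ≈ -1.7208e+5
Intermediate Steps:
N(Z) = 2*Z/(-8 + Z) (N(Z) = (2*Z)/(-8 + Z) = 2*Z/(-8 + Z))
(338 + 69)*(N(13) - 428) = (338 + 69)*(2*13/(-8 + 13) - 428) = 407*(2*13/5 - 428) = 407*(2*13*(⅕) - 428) = 407*(26/5 - 428) = 407*(-2114/5) = -860398/5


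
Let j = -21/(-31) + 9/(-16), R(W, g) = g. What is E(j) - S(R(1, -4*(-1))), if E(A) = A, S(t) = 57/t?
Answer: -7011/496 ≈ -14.135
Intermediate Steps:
j = 57/496 (j = -21*(-1/31) + 9*(-1/16) = 21/31 - 9/16 = 57/496 ≈ 0.11492)
E(j) - S(R(1, -4*(-1))) = 57/496 - 57/((-4*(-1))) = 57/496 - 57/4 = -7011/496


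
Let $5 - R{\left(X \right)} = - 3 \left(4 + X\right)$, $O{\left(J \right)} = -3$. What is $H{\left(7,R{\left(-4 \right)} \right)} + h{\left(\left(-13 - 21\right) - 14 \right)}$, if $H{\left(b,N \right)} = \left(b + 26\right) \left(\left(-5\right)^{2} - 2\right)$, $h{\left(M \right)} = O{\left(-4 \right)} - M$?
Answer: $804$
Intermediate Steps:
$R{\left(X \right)} = 17 + 3 X$ ($R{\left(X \right)} = 5 - - 3 \left(4 + X\right) = 5 - \left(-12 - 3 X\right) = 5 + \left(12 + 3 X\right) = 17 + 3 X$)
$h{\left(M \right)} = -3 - M$
$H{\left(b,N \right)} = 598 + 23 b$ ($H{\left(b,N \right)} = \left(26 + b\right) \left(25 - 2\right) = \left(26 + b\right) 23 = 598 + 23 b$)
$H{\left(7,R{\left(-4 \right)} \right)} + h{\left(\left(-13 - 21\right) - 14 \right)} = \left(598 + 23 \cdot 7\right) - -45 = \left(598 + 161\right) - -45 = 759 - -45 = 759 + \left(-3 + 48\right) = 759 + 45 = 804$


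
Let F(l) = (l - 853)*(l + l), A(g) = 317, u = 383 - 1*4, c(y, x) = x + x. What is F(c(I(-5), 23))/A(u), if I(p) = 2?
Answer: -74244/317 ≈ -234.21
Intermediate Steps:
c(y, x) = 2*x
u = 379 (u = 383 - 4 = 379)
F(l) = 2*l*(-853 + l) (F(l) = (-853 + l)*(2*l) = 2*l*(-853 + l))
F(c(I(-5), 23))/A(u) = (2*(2*23)*(-853 + 2*23))/317 = (2*46*(-853 + 46))*(1/317) = (2*46*(-807))*(1/317) = -74244*1/317 = -74244/317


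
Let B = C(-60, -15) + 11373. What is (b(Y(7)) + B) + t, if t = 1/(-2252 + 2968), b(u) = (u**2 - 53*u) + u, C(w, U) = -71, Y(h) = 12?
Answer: 7748553/716 ≈ 10822.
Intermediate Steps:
b(u) = u**2 - 52*u
t = 1/716 ≈ 0.0013966
B = 11302 (B = -71 + 11373 = 11302)
(b(Y(7)) + B) + t = (12*(-52 + 12) + 11302) + 1/716 = (12*(-40) + 11302) + 1/716 = (-480 + 11302) + 1/716 = 10822 + 1/716 = 7748553/716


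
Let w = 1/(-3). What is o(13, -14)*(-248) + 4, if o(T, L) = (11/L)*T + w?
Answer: 55016/21 ≈ 2619.8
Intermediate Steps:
w = -⅓ ≈ -0.33333
o(T, L) = -⅓ + 11*T/L (o(T, L) = (11/L)*T - ⅓ = 11*T/L - ⅓ = -⅓ + 11*T/L)
o(13, -14)*(-248) + 4 = ((⅓)*(-1*(-14) + 33*13)/(-14))*(-248) + 4 = ((⅓)*(-1/14)*(14 + 429))*(-248) + 4 = ((⅓)*(-1/14)*443)*(-248) + 4 = -443/42*(-248) + 4 = 54932/21 + 4 = 55016/21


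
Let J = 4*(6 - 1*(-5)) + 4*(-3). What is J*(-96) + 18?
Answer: -3054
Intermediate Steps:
J = 32 (J = 4*(6 + 5) - 12 = 4*11 - 12 = 44 - 12 = 32)
J*(-96) + 18 = 32*(-96) + 18 = -3072 + 18 = -3054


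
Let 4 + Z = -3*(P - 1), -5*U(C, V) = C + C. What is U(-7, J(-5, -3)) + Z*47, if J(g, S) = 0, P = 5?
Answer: -3746/5 ≈ -749.20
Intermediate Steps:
U(C, V) = -2*C/5 (U(C, V) = -(C + C)/5 = -2*C/5)
Z = -16 (Z = -4 - 3*(5 - 1) = -4 - 3*4 = -4 - 12 = -16)
U(-7, J(-5, -3)) + Z*47 = -⅖*(-7) - 16*47 = 14/5 - 752 = -3746/5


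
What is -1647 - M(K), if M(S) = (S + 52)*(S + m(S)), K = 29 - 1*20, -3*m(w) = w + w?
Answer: -1830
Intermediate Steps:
m(w) = -2*w/3 (m(w) = -(w + w)/3 = -2*w/3)
K = 9 (K = 29 - 20 = 9)
M(S) = S*(52 + S)/3 (M(S) = (S + 52)*(S - 2*S/3) = (52 + S)*(S/3) = S*(52 + S)/3)
-1647 - M(K) = -1647 - 9*(52 + 9)/3 = -1647 - 9*61/3 = -1647 - 1*183 = -1647 - 183 = -1830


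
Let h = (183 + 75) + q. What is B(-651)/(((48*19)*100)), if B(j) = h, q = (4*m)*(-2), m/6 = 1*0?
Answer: 43/15200 ≈ 0.0028289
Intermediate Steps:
m = 0 (m = 6*(1*0) = 6*0 = 0)
q = 0 (q = (4*0)*(-2) = 0*(-2) = 0)
h = 258 (h = (183 + 75) + 0 = 258 + 0 = 258)
B(j) = 258
B(-651)/(((48*19)*100)) = 258/(((48*19)*100)) = 258/((912*100)) = 258/91200 = 258*(1/91200) = 43/15200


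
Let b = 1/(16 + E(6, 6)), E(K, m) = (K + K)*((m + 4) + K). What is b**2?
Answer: 1/43264 ≈ 2.3114e-5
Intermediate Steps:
E(K, m) = 2*K*(4 + K + m) (E(K, m) = (2*K)*((4 + m) + K) = (2*K)*(4 + K + m) = 2*K*(4 + K + m))
b = 1/208 (b = 1/(16 + 2*6*(4 + 6 + 6)) = 1/(16 + 2*6*16) = 1/(16 + 192) = 1/208 ≈ 0.0048077)
b**2 = (1/208)**2 = 1/43264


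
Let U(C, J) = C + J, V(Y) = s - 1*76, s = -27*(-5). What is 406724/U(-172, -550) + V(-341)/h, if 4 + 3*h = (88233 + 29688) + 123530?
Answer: -49101080917/87162367 ≈ -563.33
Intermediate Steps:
s = 135
h = 241447/3 (h = -4/3 + ((88233 + 29688) + 123530)/3 = -4/3 + (117921 + 123530)/3 = -4/3 + (1/3)*241451 = -4/3 + 241451/3 = 241447/3 ≈ 80482.)
V(Y) = 59 (V(Y) = 135 - 1*76 = 135 - 76 = 59)
406724/U(-172, -550) + V(-341)/h = 406724/(-172 - 550) + 59/(241447/3) = 406724/(-722) + 59*(3/241447) = 406724*(-1/722) + 177/241447 = -203362/361 + 177/241447 = -49101080917/87162367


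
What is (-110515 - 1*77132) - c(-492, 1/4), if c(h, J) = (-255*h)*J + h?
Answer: -218520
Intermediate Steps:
c(h, J) = h - 255*J*h (c(h, J) = -255*J*h + h = h - 255*J*h)
(-110515 - 1*77132) - c(-492, 1/4) = (-110515 - 1*77132) - (-492)*(1 - 255/4) = (-110515 - 77132) - (-492)*(1 - 255*¼) = -187647 - (-492)*(1 - 255/4) = -187647 - (-492)*(-251)/4 = -187647 - 1*30873 = -187647 - 30873 = -218520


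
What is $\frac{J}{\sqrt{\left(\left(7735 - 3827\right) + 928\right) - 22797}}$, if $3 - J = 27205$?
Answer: $\frac{27202 i \sqrt{17961}}{17961} \approx 202.97 i$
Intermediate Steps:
$J = -27202$ ($J = 3 - 27205 = -27202$)
$\frac{J}{\sqrt{\left(\left(7735 - 3827\right) + 928\right) - 22797}} = - \frac{27202}{\sqrt{\left(\left(7735 - 3827\right) + 928\right) - 22797}} = - \frac{27202}{\sqrt{\left(3908 + 928\right) - 22797}} = - \frac{27202}{\sqrt{4836 - 22797}} = - \frac{27202}{\sqrt{-17961}} = - \frac{27202}{i \sqrt{17961}} = - 27202 \left(- \frac{i \sqrt{17961}}{17961}\right) = \frac{27202 i \sqrt{17961}}{17961}$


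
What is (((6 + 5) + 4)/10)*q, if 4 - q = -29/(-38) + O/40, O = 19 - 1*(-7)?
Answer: 2949/760 ≈ 3.8803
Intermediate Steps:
O = 26 (O = 19 + 7 = 26)
q = 983/380 (q = 4 - (-29/(-38) + 26/40) = 4 - (-29*(-1/38) + 26*(1/40)) = 4 - (29/38 + 13/20) = 4 - 1*537/380 = 4 - 537/380 = 983/380 ≈ 2.5868)
(((6 + 5) + 4)/10)*q = (((6 + 5) + 4)/10)*(983/380) = ((11 + 4)*(⅒))*(983/380) = (15*(⅒))*(983/380) = (3/2)*(983/380) = 2949/760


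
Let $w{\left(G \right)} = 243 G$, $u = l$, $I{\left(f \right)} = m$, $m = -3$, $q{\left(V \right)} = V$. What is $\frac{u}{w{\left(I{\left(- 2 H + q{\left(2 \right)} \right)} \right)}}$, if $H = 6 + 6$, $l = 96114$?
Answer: $- \frac{32038}{243} \approx -131.84$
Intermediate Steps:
$H = 12$
$I{\left(f \right)} = -3$
$u = 96114$
$\frac{u}{w{\left(I{\left(- 2 H + q{\left(2 \right)} \right)} \right)}} = \frac{96114}{243 \left(-3\right)} = \frac{96114}{-729} = 96114 \left(- \frac{1}{729}\right) = - \frac{32038}{243}$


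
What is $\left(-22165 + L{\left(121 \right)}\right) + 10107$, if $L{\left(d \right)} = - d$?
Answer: $-12179$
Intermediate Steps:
$\left(-22165 + L{\left(121 \right)}\right) + 10107 = \left(-22165 - 121\right) + 10107 = -22286 + 10107 = -12179$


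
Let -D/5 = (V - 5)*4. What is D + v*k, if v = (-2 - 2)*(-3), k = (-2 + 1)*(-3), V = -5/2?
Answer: 186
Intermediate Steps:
V = -5/2 (V = -5*½ = -5/2 ≈ -2.5000)
k = 3 (k = -1*(-3) = 3)
D = 150 (D = -5*(-5/2 - 5)*4 = -(-75)*4/2 = -5*(-30) = 150)
v = 12 (v = -4*(-3) = 12)
D + v*k = 150 + 12*3 = 150 + 36 = 186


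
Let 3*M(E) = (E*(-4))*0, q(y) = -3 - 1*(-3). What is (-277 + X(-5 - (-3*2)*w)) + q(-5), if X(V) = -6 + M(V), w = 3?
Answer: -283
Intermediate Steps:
q(y) = 0 (q(y) = -3 + 3 = 0)
M(E) = 0 (M(E) = ((E*(-4))*0)/3 = (-4*E*0)/3 = (⅓)*0 = 0)
X(V) = -6 (X(V) = -6 + 0 = -6)
(-277 + X(-5 - (-3*2)*w)) + q(-5) = (-277 - 6) + 0 = -283 + 0 = -283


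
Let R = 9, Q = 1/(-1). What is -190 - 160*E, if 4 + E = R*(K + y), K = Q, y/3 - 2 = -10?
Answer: 36450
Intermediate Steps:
y = -24 (y = 6 + 3*(-10) = 6 - 30 = -24)
Q = -1
K = -1
E = -229 (E = -4 + 9*(-1 - 24) = -4 + 9*(-25) = -4 - 225 = -229)
-190 - 160*E = -190 - 160*(-229) = -190 + 36640 = 36450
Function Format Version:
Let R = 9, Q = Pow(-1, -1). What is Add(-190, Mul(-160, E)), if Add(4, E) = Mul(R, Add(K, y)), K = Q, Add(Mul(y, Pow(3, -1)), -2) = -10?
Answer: 36450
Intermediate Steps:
y = -24 (y = Add(6, Mul(3, -10)) = Add(6, -30) = -24)
Q = -1
K = -1
E = -229 (E = Add(-4, Mul(9, Add(-1, -24))) = Add(-4, Mul(9, -25)) = Add(-4, -225) = -229)
Add(-190, Mul(-160, E)) = Add(-190, Mul(-160, -229)) = Add(-190, 36640) = 36450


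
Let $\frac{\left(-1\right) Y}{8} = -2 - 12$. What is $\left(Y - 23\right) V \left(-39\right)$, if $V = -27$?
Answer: $93717$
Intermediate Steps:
$Y = 112$ ($Y = - 8 \left(-2 - 12\right) = \left(-8\right) \left(-14\right) = 112$)
$\left(Y - 23\right) V \left(-39\right) = \left(112 - 23\right) \left(-27\right) \left(-39\right) = 89 \left(-27\right) \left(-39\right) = \left(-2403\right) \left(-39\right) = 93717$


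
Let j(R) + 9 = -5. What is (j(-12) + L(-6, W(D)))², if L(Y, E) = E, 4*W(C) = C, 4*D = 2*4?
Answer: 729/4 ≈ 182.25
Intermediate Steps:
j(R) = -14 (j(R) = -9 - 5 = -14)
D = 2 (D = (2*4)/4 = (¼)*8 = 2)
W(C) = C/4
(j(-12) + L(-6, W(D)))² = (-14 + (¼)*2)² = (-14 + ½)² = (-27/2)² = 729/4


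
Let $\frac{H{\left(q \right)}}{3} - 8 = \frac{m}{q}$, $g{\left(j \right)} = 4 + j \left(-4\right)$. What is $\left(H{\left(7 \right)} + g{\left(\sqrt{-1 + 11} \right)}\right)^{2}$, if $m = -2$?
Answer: $\frac{43940}{49} - \frac{1520 \sqrt{10}}{7} \approx 210.07$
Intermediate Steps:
$g{\left(j \right)} = 4 - 4 j$
$H{\left(q \right)} = 24 - \frac{6}{q}$ ($H{\left(q \right)} = 24 + 3 \left(- \frac{2}{q}\right) = 24 - \frac{6}{q}$)
$\left(H{\left(7 \right)} + g{\left(\sqrt{-1 + 11} \right)}\right)^{2} = \left(\left(24 - \frac{6}{7}\right) + \left(4 - 4 \sqrt{-1 + 11}\right)\right)^{2} = \left(\left(24 - \frac{6}{7}\right) + \left(4 - 4 \sqrt{10}\right)\right)^{2} = \left(\frac{162}{7} + \left(4 - 4 \sqrt{10}\right)\right)^{2} = \left(\frac{190}{7} - 4 \sqrt{10}\right)^{2}$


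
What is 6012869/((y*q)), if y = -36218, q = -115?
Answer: 6012869/4165070 ≈ 1.4436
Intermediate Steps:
6012869/((y*q)) = 6012869/((-36218*(-115))) = 6012869/4165070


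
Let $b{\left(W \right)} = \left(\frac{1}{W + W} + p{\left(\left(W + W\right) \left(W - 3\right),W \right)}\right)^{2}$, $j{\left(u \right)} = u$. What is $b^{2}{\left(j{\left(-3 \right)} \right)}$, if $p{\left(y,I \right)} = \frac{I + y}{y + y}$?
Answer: $\frac{2401}{331776} \approx 0.0072368$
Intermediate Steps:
$p{\left(y,I \right)} = \frac{I + y}{2 y}$
$b{\left(W \right)} = \left(\frac{1}{2 W} + \frac{W + 2 W \left(-3 + W\right)}{4 W \left(-3 + W\right)}\right)^{2}$ ($b{\left(W \right)} = \left(\frac{1}{W + W} + \frac{W + \left(W + W\right) \left(W - 3\right)}{2 \left(W + W\right) \left(W - 3\right)}\right)^{2} = \left(\frac{1}{2 W} + \frac{W + 2 W \left(-3 + W\right)}{2 \cdot 2 W \left(-3 + W\right)}\right)^{2} = \left(\frac{1}{2 W} + \frac{\frac{1}{2 W \left(-3 + W\right)} \left(W + 2 W \left(-3 + W\right)\right)}{2}\right)^{2} = \left(\frac{1}{2 W} + \frac{W + 2 W \left(-3 + W\right)}{4 W \left(-3 + W\right)}\right)^{2}$)
$b^{2}{\left(j{\left(-3 \right)} \right)} = \left(\frac{\left(-6 - -9 + 2 \left(-3\right)^{2}\right)^{2}}{16 \cdot 9 \left(-3 - 3\right)^{2}}\right)^{2} = \left(\frac{1}{16} \cdot \frac{1}{9} \cdot \frac{1}{36} \left(-6 + 9 + 2 \cdot 9\right)^{2}\right)^{2} = \left(\frac{1}{16} \cdot \frac{1}{9} \cdot \frac{1}{36} \left(-6 + 9 + 18\right)^{2}\right)^{2} = \left(\frac{1}{16} \cdot \frac{1}{9} \cdot \frac{1}{36} \cdot 21^{2}\right)^{2} = \left(\frac{1}{16} \cdot \frac{1}{9} \cdot \frac{1}{36} \cdot 441\right)^{2} = \left(\frac{49}{576}\right)^{2} = \frac{2401}{331776}$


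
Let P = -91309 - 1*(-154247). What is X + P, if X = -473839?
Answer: -410901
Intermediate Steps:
P = 62938 (P = -91309 + 154247 = 62938)
X + P = -473839 + 62938 = -410901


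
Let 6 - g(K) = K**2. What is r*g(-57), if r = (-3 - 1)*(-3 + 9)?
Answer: 77832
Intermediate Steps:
g(K) = 6 - K**2
r = -24 (r = -4*6 = -24)
r*g(-57) = -24*(6 - 1*(-57)**2) = -24*(6 - 1*3249) = -24*(6 - 3249) = -24*(-3243) = 77832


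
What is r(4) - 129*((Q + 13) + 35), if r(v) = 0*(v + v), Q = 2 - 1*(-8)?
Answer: -7482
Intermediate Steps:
Q = 10 (Q = 2 + 8 = 10)
r(v) = 0 (r(v) = 0*(2*v) = 0)
r(4) - 129*((Q + 13) + 35) = 0 - 129*((10 + 13) + 35) = 0 - 129*(23 + 35) = 0 - 129*58 = 0 - 7482 = -7482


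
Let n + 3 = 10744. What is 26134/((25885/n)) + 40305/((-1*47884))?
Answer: 13440249002971/1239477340 ≈ 10843.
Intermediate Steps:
n = 10741 (n = -3 + 10744 = 10741)
26134/((25885/n)) + 40305/((-1*47884)) = 26134/((25885/10741)) + 40305/((-1*47884)) = 26134/((25885*(1/10741))) + 40305/(-47884) = 26134/(25885/10741) + 40305*(-1/47884) = 26134*(10741/25885) - 40305/47884 = 280705294/25885 - 40305/47884 = 13440249002971/1239477340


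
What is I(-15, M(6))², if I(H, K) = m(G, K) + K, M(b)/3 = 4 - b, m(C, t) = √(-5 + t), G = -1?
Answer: (6 - I*√11)² ≈ 25.0 - 39.799*I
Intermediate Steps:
M(b) = 12 - 3*b (M(b) = 3*(4 - b) = 12 - 3*b)
I(H, K) = K + √(-5 + K) (I(H, K) = √(-5 + K) + K = K + √(-5 + K))
I(-15, M(6))² = ((12 - 3*6) + √(-5 + (12 - 3*6)))² = ((12 - 18) + √(-5 + (12 - 18)))² = (-6 + √(-5 - 6))² = (-6 + √(-11))² = (-6 + I*√11)²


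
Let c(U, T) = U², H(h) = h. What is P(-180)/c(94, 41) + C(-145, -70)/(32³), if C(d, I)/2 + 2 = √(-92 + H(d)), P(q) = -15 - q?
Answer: 335711/18096128 + I*√237/16384 ≈ 0.018552 + 0.00093962*I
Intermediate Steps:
C(d, I) = -4 + 2*√(-92 + d)
P(-180)/c(94, 41) + C(-145, -70)/(32³) = (-15 - 1*(-180))/(94²) + (-4 + 2*√(-92 - 145))/(32³) = (-15 + 180)/8836 + (-4 + 2*√(-237))/32768 = 165*(1/8836) + (-4 + 2*(I*√237))*(1/32768) = 165/8836 + (-4 + 2*I*√237)*(1/32768) = 165/8836 + (-1/8192 + I*√237/16384) = 335711/18096128 + I*√237/16384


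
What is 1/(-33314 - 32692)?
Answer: -1/66006 ≈ -1.5150e-5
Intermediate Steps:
1/(-33314 - 32692) = 1/(-66006) = -1/66006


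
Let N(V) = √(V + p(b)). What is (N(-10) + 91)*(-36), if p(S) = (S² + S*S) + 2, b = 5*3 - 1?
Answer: -3276 - 288*√6 ≈ -3981.5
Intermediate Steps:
b = 14 (b = 15 - 1 = 14)
p(S) = 2 + 2*S² (p(S) = (S² + S²) + 2 = 2*S² + 2 = 2 + 2*S²)
N(V) = √(394 + V) (N(V) = √(V + (2 + 2*14²)) = √(V + (2 + 2*196)) = √(V + (2 + 392)) = √(V + 394) = √(394 + V))
(N(-10) + 91)*(-36) = (√(394 - 10) + 91)*(-36) = (√384 + 91)*(-36) = (8*√6 + 91)*(-36) = (91 + 8*√6)*(-36) = -3276 - 288*√6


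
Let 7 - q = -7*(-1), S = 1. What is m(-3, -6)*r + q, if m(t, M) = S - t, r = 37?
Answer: 148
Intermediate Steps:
m(t, M) = 1 - t
q = 0 (q = 7 - (-7)*(-1) = 7 - 1*7 = 7 - 7 = 0)
m(-3, -6)*r + q = (1 - 1*(-3))*37 + 0 = (1 + 3)*37 + 0 = 4*37 + 0 = 148 + 0 = 148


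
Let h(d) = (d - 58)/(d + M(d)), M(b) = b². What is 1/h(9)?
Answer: -90/49 ≈ -1.8367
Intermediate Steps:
h(d) = (-58 + d)/(d + d²) (h(d) = (d - 58)/(d + d²) = (-58 + d)/(d + d²))
1/h(9) = 1/((-58 + 9)/(9*(1 + 9))) = 1/((⅑)*(-49)/10) = 1/((⅑)*(⅒)*(-49)) = 1/(-49/90) = -90/49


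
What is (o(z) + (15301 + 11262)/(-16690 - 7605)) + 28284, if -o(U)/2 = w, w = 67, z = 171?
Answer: 683877687/24295 ≈ 28149.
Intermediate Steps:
o(U) = -134 (o(U) = -2*67 = -134)
(o(z) + (15301 + 11262)/(-16690 - 7605)) + 28284 = (-134 + (15301 + 11262)/(-16690 - 7605)) + 28284 = (-134 + 26563/(-24295)) + 28284 = (-134 + 26563*(-1/24295)) + 28284 = (-134 - 26563/24295) + 28284 = -3282093/24295 + 28284 = 683877687/24295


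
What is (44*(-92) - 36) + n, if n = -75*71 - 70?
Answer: -9479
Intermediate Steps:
n = -5395 (n = -5325 - 70 = -5395)
(44*(-92) - 36) + n = (44*(-92) - 36) - 5395 = (-4048 - 36) - 5395 = -4084 - 5395 = -9479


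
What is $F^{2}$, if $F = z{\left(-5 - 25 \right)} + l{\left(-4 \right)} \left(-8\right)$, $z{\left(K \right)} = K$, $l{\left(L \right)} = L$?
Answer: $4$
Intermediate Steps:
$F = 2$ ($F = \left(-5 - 25\right) - -32 = \left(-5 - 25\right) + 32 = -30 + 32 = 2$)
$F^{2} = 2^{2} = 4$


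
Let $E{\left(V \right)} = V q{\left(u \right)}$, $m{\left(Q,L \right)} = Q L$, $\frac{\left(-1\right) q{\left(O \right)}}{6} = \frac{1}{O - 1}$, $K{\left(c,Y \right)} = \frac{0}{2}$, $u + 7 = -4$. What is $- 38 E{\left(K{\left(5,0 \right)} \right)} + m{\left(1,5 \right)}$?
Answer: $5$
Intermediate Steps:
$u = -11$ ($u = -7 - 4 = -11$)
$K{\left(c,Y \right)} = 0$ ($K{\left(c,Y \right)} = 0 \cdot \frac{1}{2} = 0$)
$q{\left(O \right)} = - \frac{6}{-1 + O}$ ($q{\left(O \right)} = - \frac{6}{O - 1} = - \frac{6}{-1 + O}$)
$m{\left(Q,L \right)} = L Q$
$E{\left(V \right)} = \frac{V}{2}$ ($E{\left(V \right)} = V \left(- \frac{6}{-1 - 11}\right) = V \left(- \frac{6}{-12}\right) = V \left(\left(-6\right) \left(- \frac{1}{12}\right)\right) = V \frac{1}{2} = \frac{V}{2}$)
$- 38 E{\left(K{\left(5,0 \right)} \right)} + m{\left(1,5 \right)} = - 38 \cdot \frac{1}{2} \cdot 0 + 5 \cdot 1 = \left(-38\right) 0 + 5 = 0 + 5 = 5$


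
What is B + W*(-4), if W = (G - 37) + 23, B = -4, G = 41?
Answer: -112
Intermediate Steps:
W = 27 (W = (41 - 37) + 23 = 4 + 23 = 27)
B + W*(-4) = -4 + 27*(-4) = -4 - 108 = -112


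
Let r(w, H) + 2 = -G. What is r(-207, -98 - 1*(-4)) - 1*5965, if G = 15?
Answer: -5982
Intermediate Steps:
r(w, H) = -17 (r(w, H) = -2 - 1*15 = -2 - 15 = -17)
r(-207, -98 - 1*(-4)) - 1*5965 = -17 - 1*5965 = -17 - 5965 = -5982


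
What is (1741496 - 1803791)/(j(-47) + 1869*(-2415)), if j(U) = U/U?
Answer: 62295/4513634 ≈ 0.013802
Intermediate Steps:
j(U) = 1
(1741496 - 1803791)/(j(-47) + 1869*(-2415)) = (1741496 - 1803791)/(1 + 1869*(-2415)) = -62295/(1 - 4513635) = -62295/(-4513634) = -62295*(-1/4513634) = 62295/4513634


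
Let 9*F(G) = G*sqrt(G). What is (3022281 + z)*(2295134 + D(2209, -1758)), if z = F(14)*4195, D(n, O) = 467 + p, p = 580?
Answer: 6939704208861 + 134854710130*sqrt(14)/9 ≈ 6.9958e+12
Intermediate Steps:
D(n, O) = 1047 (D(n, O) = 467 + 580 = 1047)
F(G) = G**(3/2)/9 (F(G) = (G*sqrt(G))/9 = G**(3/2)/9)
z = 58730*sqrt(14)/9 (z = (14**(3/2)/9)*4195 = ((14*sqrt(14))/9)*4195 = (14*sqrt(14)/9)*4195 = 58730*sqrt(14)/9 ≈ 24416.)
(3022281 + z)*(2295134 + D(2209, -1758)) = (3022281 + 58730*sqrt(14)/9)*(2295134 + 1047) = (3022281 + 58730*sqrt(14)/9)*2296181 = 6939704208861 + 134854710130*sqrt(14)/9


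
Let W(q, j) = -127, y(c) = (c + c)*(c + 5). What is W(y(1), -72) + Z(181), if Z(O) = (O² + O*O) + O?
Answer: 65576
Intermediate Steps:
y(c) = 2*c*(5 + c) (y(c) = (2*c)*(5 + c) = 2*c*(5 + c))
Z(O) = O + 2*O² (Z(O) = (O² + O²) + O = 2*O² + O = O + 2*O²)
W(y(1), -72) + Z(181) = -127 + 181*(1 + 2*181) = -127 + 181*(1 + 362) = -127 + 181*363 = -127 + 65703 = 65576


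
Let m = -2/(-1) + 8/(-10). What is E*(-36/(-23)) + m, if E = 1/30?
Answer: 144/115 ≈ 1.2522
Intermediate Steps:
E = 1/30 ≈ 0.033333
m = 6/5 (m = -2*(-1) + 8*(-1/10) = 2 - 4/5 = 6/5 ≈ 1.2000)
E*(-36/(-23)) + m = (-36/(-23))/30 + 6/5 = (-36*(-1/23))/30 + 6/5 = (1/30)*(36/23) + 6/5 = 6/115 + 6/5 = 144/115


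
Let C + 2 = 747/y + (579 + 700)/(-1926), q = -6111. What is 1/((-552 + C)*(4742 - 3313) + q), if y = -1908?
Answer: -204156/163178914999 ≈ -1.2511e-6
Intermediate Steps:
C = -623815/204156 (C = -2 + (747/(-1908) + (579 + 700)/(-1926)) = -2 + (747*(-1/1908) + 1279*(-1/1926)) = -2 + (-83/212 - 1279/1926) = -2 - 215503/204156 = -623815/204156 ≈ -3.0556)
1/((-552 + C)*(4742 - 3313) + q) = 1/((-552 - 623815/204156)*(4742 - 3313) - 6111) = 1/(-113317927/204156*1429 - 6111) = 1/(-161931317683/204156 - 6111) = 1/(-163178914999/204156) = -204156/163178914999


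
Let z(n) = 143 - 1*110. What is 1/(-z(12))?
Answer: -1/33 ≈ -0.030303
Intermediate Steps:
z(n) = 33 (z(n) = 143 - 110 = 33)
1/(-z(12)) = 1/(-1*33) = 1/(-33) = -1/33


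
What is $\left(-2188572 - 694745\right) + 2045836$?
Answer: $-837481$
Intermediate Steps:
$\left(-2188572 - 694745\right) + 2045836 = -2883317 + 2045836 = -837481$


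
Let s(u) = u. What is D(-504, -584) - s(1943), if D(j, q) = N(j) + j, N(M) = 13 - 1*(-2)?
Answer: -2432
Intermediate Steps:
N(M) = 15 (N(M) = 13 + 2 = 15)
D(j, q) = 15 + j
D(-504, -584) - s(1943) = (15 - 504) - 1*1943 = -489 - 1943 = -2432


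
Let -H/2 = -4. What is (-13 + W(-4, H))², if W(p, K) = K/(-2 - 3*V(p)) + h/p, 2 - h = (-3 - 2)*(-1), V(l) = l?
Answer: 52441/400 ≈ 131.10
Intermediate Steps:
H = 8 (H = -2*(-4) = 8)
h = -3 (h = 2 - (-3 - 2)*(-1) = 2 - (-5)*(-1) = 2 - 1*5 = 2 - 5 = -3)
W(p, K) = -3/p + K/(-2 - 3*p) (W(p, K) = K/(-2 - 3*p) - 3/p = -3/p + K/(-2 - 3*p))
(-13 + W(-4, H))² = (-13 + (-6 - 9*(-4) - 1*8*(-4))/((-4)*(2 + 3*(-4))))² = (-13 - (-6 + 36 + 32)/(4*(2 - 12)))² = (-13 - ¼*62/(-10))² = (-13 - ¼*(-⅒)*62)² = (-13 + 31/20)² = (-229/20)² = 52441/400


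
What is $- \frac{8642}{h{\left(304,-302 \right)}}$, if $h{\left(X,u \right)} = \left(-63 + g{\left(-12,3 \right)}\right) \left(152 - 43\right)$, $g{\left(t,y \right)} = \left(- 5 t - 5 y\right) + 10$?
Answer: $\frac{4321}{436} \approx 9.9106$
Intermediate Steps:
$g{\left(t,y \right)} = 10 - 5 t - 5 y$
$h{\left(X,u \right)} = -872$ ($h{\left(X,u \right)} = \left(-63 - -55\right) \left(152 - 43\right) = \left(-63 + \left(10 + 60 - 15\right)\right) 109 = \left(-63 + 55\right) 109 = \left(-8\right) 109 = -872$)
$- \frac{8642}{h{\left(304,-302 \right)}} = - \frac{8642}{-872} = \left(-8642\right) \left(- \frac{1}{872}\right) = \frac{4321}{436}$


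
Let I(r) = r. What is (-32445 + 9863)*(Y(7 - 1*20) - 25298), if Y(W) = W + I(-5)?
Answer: 571685912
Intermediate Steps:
Y(W) = -5 + W (Y(W) = W - 5 = -5 + W)
(-32445 + 9863)*(Y(7 - 1*20) - 25298) = (-32445 + 9863)*((-5 + (7 - 1*20)) - 25298) = -22582*((-5 + (7 - 20)) - 25298) = -22582*((-5 - 13) - 25298) = -22582*(-18 - 25298) = -22582*(-25316) = 571685912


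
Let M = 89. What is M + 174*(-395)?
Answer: -68641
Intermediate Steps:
M + 174*(-395) = 89 + 174*(-395) = 89 - 68730 = -68641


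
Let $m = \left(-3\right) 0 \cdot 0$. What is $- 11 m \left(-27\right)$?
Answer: $0$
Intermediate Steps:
$m = 0$ ($m = 0 \cdot 0 = 0$)
$- 11 m \left(-27\right) = \left(-11\right) 0 \left(-27\right) = 0 \left(-27\right) = 0$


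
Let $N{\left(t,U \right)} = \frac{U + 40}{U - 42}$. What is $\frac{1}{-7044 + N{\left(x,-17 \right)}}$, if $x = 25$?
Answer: $- \frac{59}{415619} \approx -0.00014196$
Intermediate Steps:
$N{\left(t,U \right)} = \frac{40 + U}{-42 + U}$
$\frac{1}{-7044 + N{\left(x,-17 \right)}} = \frac{1}{-7044 + \frac{40 - 17}{-42 - 17}} = \frac{1}{-7044 + \frac{1}{-59} \cdot 23} = \frac{1}{-7044 - \frac{23}{59}} = \frac{1}{- \frac{415619}{59}} = - \frac{59}{415619}$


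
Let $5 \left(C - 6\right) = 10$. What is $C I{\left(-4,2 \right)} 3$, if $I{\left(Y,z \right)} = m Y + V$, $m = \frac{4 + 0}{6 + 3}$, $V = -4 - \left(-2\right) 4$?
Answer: $\frac{160}{3} \approx 53.333$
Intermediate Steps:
$C = 8$ ($C = 6 + \frac{1}{5} \cdot 10 = 6 + 2 = 8$)
$V = 4$ ($V = -4 - -8 = -4 + 8 = 4$)
$m = \frac{4}{9} \approx 0.44444$
$I{\left(Y,z \right)} = 4 + \frac{4 Y}{9}$ ($I{\left(Y,z \right)} = \frac{4 Y}{9} + 4 = 4 + \frac{4 Y}{9}$)
$C I{\left(-4,2 \right)} 3 = 8 \left(4 + \frac{4}{9} \left(-4\right)\right) 3 = 8 \left(4 - \frac{16}{9}\right) 3 = 8 \cdot \frac{20}{9} \cdot 3 = \frac{160}{9} \cdot 3 = \frac{160}{3}$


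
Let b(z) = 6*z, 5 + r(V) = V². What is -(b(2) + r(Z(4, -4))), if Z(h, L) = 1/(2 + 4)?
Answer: -253/36 ≈ -7.0278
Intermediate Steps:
Z(h, L) = ⅙ (Z(h, L) = 1/6 = ⅙)
r(V) = -5 + V²
-(b(2) + r(Z(4, -4))) = -(6*2 + (-5 + (⅙)²)) = -(12 + (-5 + 1/36)) = -(12 - 179/36) = -1*253/36 = -253/36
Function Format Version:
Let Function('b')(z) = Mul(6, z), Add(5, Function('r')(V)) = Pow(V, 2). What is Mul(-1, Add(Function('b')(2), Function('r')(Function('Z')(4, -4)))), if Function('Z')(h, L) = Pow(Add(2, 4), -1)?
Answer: Rational(-253, 36) ≈ -7.0278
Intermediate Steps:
Function('Z')(h, L) = Rational(1, 6) (Function('Z')(h, L) = Pow(6, -1) = Rational(1, 6))
Function('r')(V) = Add(-5, Pow(V, 2))
Mul(-1, Add(Function('b')(2), Function('r')(Function('Z')(4, -4)))) = Mul(-1, Add(Mul(6, 2), Add(-5, Pow(Rational(1, 6), 2)))) = Mul(-1, Add(12, Add(-5, Rational(1, 36)))) = Mul(-1, Add(12, Rational(-179, 36))) = Mul(-1, Rational(253, 36)) = Rational(-253, 36)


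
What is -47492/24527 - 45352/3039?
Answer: -1256676692/74537553 ≈ -16.860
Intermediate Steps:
-47492/24527 - 45352/3039 = -1256676692/74537553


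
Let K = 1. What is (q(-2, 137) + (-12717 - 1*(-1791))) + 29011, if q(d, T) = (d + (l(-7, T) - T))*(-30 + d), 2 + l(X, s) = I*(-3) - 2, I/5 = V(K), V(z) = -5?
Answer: 20261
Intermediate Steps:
I = -25 (I = 5*(-5) = -25)
l(X, s) = 71 (l(X, s) = -2 + (-25*(-3) - 2) = -2 + (75 - 2) = -2 + 73 = 71)
q(d, T) = (-30 + d)*(71 + d - T) (q(d, T) = (d + (71 - T))*(-30 + d) = (71 + d - T)*(-30 + d) = (-30 + d)*(71 + d - T))
(q(-2, 137) + (-12717 - 1*(-1791))) + 29011 = ((-2130 + (-2)**2 + 30*137 + 41*(-2) - 1*137*(-2)) + (-12717 - 1*(-1791))) + 29011 = ((-2130 + 4 + 4110 - 82 + 274) + (-12717 + 1791)) + 29011 = (2176 - 10926) + 29011 = -8750 + 29011 = 20261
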